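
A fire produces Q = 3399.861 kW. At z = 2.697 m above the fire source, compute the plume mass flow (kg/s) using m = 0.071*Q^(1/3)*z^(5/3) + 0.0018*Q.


Q^(1/3) = 15.037
z^(5/3) = 5.2256
First term = 0.071 * 15.037 * 5.2256 = 5.5789
Second term = 0.0018 * 3399.861 = 6.1197
m = 11.699 kg/s

11.699 kg/s


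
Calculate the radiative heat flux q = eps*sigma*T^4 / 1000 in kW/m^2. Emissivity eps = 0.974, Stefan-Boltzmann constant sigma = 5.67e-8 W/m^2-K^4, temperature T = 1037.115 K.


T^4 = 1.1569e+12
q = 0.974 * 5.67e-8 * 1.1569e+12 / 1000 = 63.892 kW/m^2

63.892 kW/m^2


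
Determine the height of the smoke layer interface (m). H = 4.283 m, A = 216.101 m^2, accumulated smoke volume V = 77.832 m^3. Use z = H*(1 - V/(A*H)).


V/(A*H) = 0.084092
1 - 0.084092 = 0.91591
z = 4.283 * 0.91591 = 3.9228 m

3.9228 m


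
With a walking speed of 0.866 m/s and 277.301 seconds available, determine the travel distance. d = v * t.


d = 0.866 * 277.301 = 240.14 m

240.14 m


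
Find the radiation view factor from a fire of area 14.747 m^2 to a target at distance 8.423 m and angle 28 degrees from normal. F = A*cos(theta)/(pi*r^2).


cos(28 deg) = 0.88295
pi*r^2 = 222.89
F = 14.747 * 0.88295 / 222.89 = 0.058419

0.058419


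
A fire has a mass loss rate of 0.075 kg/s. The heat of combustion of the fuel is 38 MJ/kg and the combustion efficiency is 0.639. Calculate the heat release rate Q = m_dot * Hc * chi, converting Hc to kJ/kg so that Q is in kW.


Hc = 38 MJ/kg = 38 * 1000 kJ/kg = 38000 kJ/kg
Q = 0.075 kg/s * 38000 kJ/kg * 0.639 = 1821.15 kW

1821.15 kW


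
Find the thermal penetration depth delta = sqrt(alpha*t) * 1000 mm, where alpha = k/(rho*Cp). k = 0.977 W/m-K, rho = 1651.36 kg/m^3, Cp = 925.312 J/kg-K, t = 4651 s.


alpha = 0.977 / (1651.36 * 925.312) = 6.3939e-07 m^2/s
alpha * t = 0.0029738
delta = sqrt(0.0029738) * 1000 = 54.533 mm

54.533 mm


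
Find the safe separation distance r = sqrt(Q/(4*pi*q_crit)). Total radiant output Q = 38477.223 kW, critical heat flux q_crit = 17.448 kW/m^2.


4*pi*q_crit = 219.26
Q/(4*pi*q_crit) = 175.49
r = sqrt(175.49) = 13.247 m

13.247 m


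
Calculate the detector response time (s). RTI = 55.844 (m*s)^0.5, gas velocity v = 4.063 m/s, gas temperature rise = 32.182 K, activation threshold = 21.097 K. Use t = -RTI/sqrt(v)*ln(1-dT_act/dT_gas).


dT_act/dT_gas = 0.65555
ln(1 - 0.65555) = -1.0658
t = -55.844 / sqrt(4.063) * -1.0658 = 29.528 s

29.528 s


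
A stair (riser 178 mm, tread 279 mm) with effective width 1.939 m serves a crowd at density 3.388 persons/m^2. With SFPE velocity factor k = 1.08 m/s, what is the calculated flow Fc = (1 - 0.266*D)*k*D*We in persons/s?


1 - 0.266*D = 1 - 0.266*3.388 = 0.098792
Fs = 0.098792 * 1.08 * 3.388 = 0.36148 persons/(s*m)
Fc = 0.36148 * 1.939 = 0.70092 persons/s

0.70092 persons/s


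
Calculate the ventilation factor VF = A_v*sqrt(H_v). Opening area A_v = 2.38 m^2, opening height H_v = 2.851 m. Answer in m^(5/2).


sqrt(H_v) = 1.6885
VF = 2.38 * 1.6885 = 4.0186 m^(5/2)

4.0186 m^(5/2)


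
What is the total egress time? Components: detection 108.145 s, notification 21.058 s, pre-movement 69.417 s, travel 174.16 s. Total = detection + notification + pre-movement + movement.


Total = 108.145 + 21.058 + 69.417 + 174.16 = 372.78 s

372.78 s


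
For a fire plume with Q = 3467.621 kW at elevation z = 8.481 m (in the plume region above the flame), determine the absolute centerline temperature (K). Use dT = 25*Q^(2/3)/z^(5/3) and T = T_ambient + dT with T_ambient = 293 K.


Q^(2/3) = 229.10
z^(5/3) = 35.271
dT = 25 * 229.10 / 35.271 = 162.39 K
T = 293 + 162.39 = 455.39 K

455.39 K


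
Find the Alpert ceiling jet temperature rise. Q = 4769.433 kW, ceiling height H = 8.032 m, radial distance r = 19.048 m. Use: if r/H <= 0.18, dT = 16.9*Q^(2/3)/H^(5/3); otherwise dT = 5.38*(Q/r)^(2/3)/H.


r/H = 19.048 / 8.032 = 2.3715
r/H > 0.18, so dT = 5.38*(Q/r)^(2/3)/H
Q/r = 250.39
(Q/r)^(2/3) = 39.726
dT = 5.38 * 39.726 / 8.032 = 26.610 K

26.610 K


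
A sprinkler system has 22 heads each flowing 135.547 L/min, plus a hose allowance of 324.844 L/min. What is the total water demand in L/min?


Sprinkler demand = 22 * 135.547 = 2982.034 L/min
Total = 2982.034 + 324.844 = 3306.878 L/min

3306.878 L/min


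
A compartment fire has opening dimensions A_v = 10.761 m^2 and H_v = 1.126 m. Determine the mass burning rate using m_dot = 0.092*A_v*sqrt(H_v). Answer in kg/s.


sqrt(H_v) = 1.0611
m_dot = 0.092 * 10.761 * 1.0611 = 1.0505 kg/s

1.0505 kg/s


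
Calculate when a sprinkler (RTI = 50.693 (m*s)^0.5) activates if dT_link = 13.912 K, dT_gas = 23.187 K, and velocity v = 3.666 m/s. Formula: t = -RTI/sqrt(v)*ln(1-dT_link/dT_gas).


dT_link/dT_gas = 0.59999
ln(1 - 0.59999) = -0.91627
t = -50.693 / sqrt(3.666) * -0.91627 = 24.259 s

24.259 s


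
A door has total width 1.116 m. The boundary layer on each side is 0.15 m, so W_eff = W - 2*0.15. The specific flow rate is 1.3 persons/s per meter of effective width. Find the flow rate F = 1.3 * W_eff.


W_eff = 1.116 - 0.30 = 0.816 m
F = 1.3 * 0.816 = 1.0608 persons/s

1.0608 persons/s


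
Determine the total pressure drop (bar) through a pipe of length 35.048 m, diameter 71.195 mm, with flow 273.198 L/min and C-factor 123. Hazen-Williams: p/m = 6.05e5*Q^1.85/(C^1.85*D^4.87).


Q^1.85 = 32172
C^1.85 = 7350.6
D^4.87 = 1.0506e+09
p/m = 0.0025205 bar/m
p_total = 0.0025205 * 35.048 = 0.088338 bar

0.088338 bar


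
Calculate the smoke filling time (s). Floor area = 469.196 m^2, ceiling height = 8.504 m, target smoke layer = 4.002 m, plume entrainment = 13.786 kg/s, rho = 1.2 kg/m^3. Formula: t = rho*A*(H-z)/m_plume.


H - z = 4.502 m
t = 1.2 * 469.196 * 4.502 / 13.786 = 183.87 s

183.87 s


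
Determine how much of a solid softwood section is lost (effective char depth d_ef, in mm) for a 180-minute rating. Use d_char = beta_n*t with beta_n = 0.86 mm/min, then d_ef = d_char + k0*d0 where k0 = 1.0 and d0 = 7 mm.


d_char = 0.86 * 180 = 154.8 mm
d_ef = 154.8 + 1.0*7 = 161.8 mm

161.8 mm


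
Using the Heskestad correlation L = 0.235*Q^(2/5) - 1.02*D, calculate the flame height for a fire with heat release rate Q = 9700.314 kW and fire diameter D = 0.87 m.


Q^(2/5) = 39.329
0.235 * Q^(2/5) = 9.2423
1.02 * D = 0.88740
L = 8.3549 m

8.3549 m


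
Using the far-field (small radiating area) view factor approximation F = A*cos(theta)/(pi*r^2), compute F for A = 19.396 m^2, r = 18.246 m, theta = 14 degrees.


cos(14 deg) = 0.97030
pi*r^2 = 1045.9
F = 19.396 * 0.97030 / 1045.9 = 0.017994

0.017994


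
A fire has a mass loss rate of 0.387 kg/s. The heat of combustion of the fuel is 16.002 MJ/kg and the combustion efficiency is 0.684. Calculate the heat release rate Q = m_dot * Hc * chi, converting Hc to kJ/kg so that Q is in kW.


Hc = 16.002 MJ/kg = 16.002 * 1000 kJ/kg = 16002 kJ/kg
Q = 0.387 kg/s * 16002 kJ/kg * 0.684 = 4235.9 kW

4235.9 kW


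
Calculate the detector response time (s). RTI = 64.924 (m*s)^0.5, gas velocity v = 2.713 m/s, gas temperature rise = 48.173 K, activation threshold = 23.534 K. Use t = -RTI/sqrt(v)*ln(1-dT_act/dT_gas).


dT_act/dT_gas = 0.48853
ln(1 - 0.48853) = -0.67047
t = -64.924 / sqrt(2.713) * -0.67047 = 26.428 s

26.428 s


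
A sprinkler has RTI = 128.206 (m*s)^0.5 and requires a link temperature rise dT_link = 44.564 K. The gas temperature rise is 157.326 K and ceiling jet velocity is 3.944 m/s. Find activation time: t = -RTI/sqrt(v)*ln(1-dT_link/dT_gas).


dT_link/dT_gas = 0.28326
ln(1 - 0.28326) = -0.33304
t = -128.206 / sqrt(3.944) * -0.33304 = 21.500 s

21.500 s


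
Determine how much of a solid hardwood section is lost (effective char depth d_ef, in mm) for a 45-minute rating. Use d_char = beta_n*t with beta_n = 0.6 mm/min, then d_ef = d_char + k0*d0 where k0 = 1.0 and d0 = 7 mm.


d_char = 0.6 * 45 = 27 mm
d_ef = 27 + 1.0*7 = 34 mm

34 mm


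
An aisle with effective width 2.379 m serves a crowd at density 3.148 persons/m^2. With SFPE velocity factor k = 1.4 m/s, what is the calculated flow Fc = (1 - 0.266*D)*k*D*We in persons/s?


1 - 0.266*D = 1 - 0.266*3.148 = 0.16263
Fs = 0.16263 * 1.4 * 3.148 = 0.71675 persons/(s*m)
Fc = 0.71675 * 2.379 = 1.7052 persons/s

1.7052 persons/s


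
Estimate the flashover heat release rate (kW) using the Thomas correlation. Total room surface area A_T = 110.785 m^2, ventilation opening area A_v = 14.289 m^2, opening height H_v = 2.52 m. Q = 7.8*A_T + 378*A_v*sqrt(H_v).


7.8*A_T = 864.123
sqrt(H_v) = 1.5875
378*A_v*sqrt(H_v) = 8574.2
Q = 864.123 + 8574.2 = 9438.3 kW

9438.3 kW


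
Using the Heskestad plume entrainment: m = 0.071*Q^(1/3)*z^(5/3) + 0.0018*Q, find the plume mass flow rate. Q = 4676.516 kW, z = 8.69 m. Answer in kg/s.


Q^(1/3) = 16.723
z^(5/3) = 36.731
First term = 0.071 * 16.723 * 36.731 = 43.611
Second term = 0.0018 * 4676.516 = 8.4177
m = 52.029 kg/s

52.029 kg/s


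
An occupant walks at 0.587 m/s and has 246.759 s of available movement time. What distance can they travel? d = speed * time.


d = 0.587 * 246.759 = 144.85 m

144.85 m


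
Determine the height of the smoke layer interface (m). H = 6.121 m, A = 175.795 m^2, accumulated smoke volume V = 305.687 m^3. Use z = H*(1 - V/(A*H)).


V/(A*H) = 0.28408
1 - 0.28408 = 0.71592
z = 6.121 * 0.71592 = 4.3821 m

4.3821 m


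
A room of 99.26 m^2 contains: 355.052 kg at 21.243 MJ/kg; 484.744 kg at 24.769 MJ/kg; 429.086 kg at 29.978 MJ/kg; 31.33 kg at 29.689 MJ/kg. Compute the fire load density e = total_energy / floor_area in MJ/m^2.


Total energy = 355.052*21.243 + 484.744*24.769 + 429.086*29.978 + 31.33*29.689
= 7542.370 + 12006.62 + 12863.14 + 930.1564
= 33342.29 MJ
e = 33342.29 / 99.26 = 335.91 MJ/m^2

335.91 MJ/m^2


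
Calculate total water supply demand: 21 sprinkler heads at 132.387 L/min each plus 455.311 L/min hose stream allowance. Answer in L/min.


Sprinkler demand = 21 * 132.387 = 2780.127 L/min
Total = 2780.127 + 455.311 = 3235.438 L/min

3235.438 L/min


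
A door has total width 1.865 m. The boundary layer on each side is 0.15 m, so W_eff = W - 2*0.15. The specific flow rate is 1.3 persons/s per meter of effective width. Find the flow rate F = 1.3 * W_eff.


W_eff = 1.865 - 0.30 = 1.565 m
F = 1.3 * 1.565 = 2.0345 persons/s

2.0345 persons/s


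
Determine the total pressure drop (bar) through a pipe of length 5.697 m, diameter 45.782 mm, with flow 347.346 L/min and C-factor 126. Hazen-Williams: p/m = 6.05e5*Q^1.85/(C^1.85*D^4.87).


Q^1.85 = 50166
C^1.85 = 7685.7
D^4.87 = 1.2234e+08
p/m = 0.032277 bar/m
p_total = 0.032277 * 5.697 = 0.18388 bar

0.18388 bar


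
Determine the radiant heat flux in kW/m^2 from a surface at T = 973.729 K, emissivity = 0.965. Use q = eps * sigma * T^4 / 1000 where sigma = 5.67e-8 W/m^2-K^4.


T^4 = 8.9898e+11
q = 0.965 * 5.67e-8 * 8.9898e+11 / 1000 = 49.188 kW/m^2

49.188 kW/m^2


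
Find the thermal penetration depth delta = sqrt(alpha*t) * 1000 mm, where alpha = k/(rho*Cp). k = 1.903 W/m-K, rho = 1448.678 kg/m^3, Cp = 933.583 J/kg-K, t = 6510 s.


alpha = 1.903 / (1448.678 * 933.583) = 1.4071e-06 m^2/s
alpha * t = 0.0091600
delta = sqrt(0.0091600) * 1000 = 95.708 mm

95.708 mm


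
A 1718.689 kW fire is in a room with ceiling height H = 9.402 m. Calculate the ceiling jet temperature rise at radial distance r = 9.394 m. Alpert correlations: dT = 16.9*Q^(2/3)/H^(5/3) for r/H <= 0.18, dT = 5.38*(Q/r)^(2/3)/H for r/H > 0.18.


r/H = 9.394 / 9.402 = 0.99915
r/H > 0.18, so dT = 5.38*(Q/r)^(2/3)/H
Q/r = 182.96
(Q/r)^(2/3) = 32.228
dT = 5.38 * 32.228 / 9.402 = 18.441 K

18.441 K


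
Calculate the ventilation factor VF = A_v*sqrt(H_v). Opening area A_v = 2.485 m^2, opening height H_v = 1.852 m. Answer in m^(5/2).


sqrt(H_v) = 1.3609
VF = 2.485 * 1.3609 = 3.3818 m^(5/2)

3.3818 m^(5/2)


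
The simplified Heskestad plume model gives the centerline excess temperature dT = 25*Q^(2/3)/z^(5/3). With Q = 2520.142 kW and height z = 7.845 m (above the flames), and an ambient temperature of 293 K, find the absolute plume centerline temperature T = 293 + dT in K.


Q^(2/3) = 185.19
z^(5/3) = 30.973
dT = 25 * 185.19 / 30.973 = 149.47 K
T = 293 + 149.47 = 442.47 K

442.47 K


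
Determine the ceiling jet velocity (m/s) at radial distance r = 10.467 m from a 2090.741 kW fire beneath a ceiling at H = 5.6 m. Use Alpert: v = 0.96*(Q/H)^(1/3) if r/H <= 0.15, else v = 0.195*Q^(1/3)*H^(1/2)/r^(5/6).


r/H = 10.467 / 5.6 = 1.8691
r/H > 0.15, so v = 0.195*Q^(1/3)*H^(1/2)/r^(5/6)
Q^(1/3) = 12.787
H^(1/2) = 2.3664
r^(5/6) = 7.0770
v = 0.195 * 12.787 * 2.3664 / 7.0770 = 0.83376 m/s

0.83376 m/s


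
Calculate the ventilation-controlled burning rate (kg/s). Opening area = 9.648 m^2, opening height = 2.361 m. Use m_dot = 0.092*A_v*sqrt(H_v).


sqrt(H_v) = 1.5366
m_dot = 0.092 * 9.648 * 1.5366 = 1.3639 kg/s

1.3639 kg/s


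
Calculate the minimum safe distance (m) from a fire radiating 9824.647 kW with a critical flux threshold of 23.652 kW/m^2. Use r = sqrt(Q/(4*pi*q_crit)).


4*pi*q_crit = 297.22
Q/(4*pi*q_crit) = 33.055
r = sqrt(33.055) = 5.7494 m

5.7494 m


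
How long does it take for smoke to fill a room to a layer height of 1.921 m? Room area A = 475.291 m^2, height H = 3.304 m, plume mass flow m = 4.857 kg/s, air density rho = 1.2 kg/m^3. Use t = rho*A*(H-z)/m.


H - z = 1.383 m
t = 1.2 * 475.291 * 1.383 / 4.857 = 162.40 s

162.40 s


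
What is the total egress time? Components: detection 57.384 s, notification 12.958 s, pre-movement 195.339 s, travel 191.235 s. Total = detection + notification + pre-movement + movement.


Total = 57.384 + 12.958 + 195.339 + 191.235 = 456.916 s

456.916 s


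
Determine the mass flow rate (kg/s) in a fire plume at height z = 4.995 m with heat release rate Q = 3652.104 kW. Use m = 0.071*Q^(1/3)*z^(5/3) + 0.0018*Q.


Q^(1/3) = 15.400
z^(5/3) = 14.596
First term = 0.071 * 15.400 * 14.596 = 15.959
Second term = 0.0018 * 3652.104 = 6.5738
m = 22.533 kg/s

22.533 kg/s


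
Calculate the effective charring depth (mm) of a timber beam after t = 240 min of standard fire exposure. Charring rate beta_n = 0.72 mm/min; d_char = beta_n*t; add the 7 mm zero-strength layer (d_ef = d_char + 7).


d_char = 0.72 * 240 = 172.8 mm
d_ef = 172.8 + 1.0*7 = 179.8 mm

179.8 mm


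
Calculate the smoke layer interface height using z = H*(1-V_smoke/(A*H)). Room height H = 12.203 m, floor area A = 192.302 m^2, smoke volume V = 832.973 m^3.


V/(A*H) = 0.35496
1 - 0.35496 = 0.64504
z = 12.203 * 0.64504 = 7.8714 m

7.8714 m


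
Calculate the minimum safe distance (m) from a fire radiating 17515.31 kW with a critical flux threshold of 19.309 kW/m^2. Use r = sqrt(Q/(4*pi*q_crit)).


4*pi*q_crit = 242.64
Q/(4*pi*q_crit) = 72.185
r = sqrt(72.185) = 8.4962 m

8.4962 m


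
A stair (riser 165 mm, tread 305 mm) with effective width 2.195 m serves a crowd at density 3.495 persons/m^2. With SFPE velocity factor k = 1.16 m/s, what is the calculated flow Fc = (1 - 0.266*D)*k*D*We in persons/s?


1 - 0.266*D = 1 - 0.266*3.495 = 0.070330
Fs = 0.070330 * 1.16 * 3.495 = 0.28513 persons/(s*m)
Fc = 0.28513 * 2.195 = 0.62586 persons/s

0.62586 persons/s


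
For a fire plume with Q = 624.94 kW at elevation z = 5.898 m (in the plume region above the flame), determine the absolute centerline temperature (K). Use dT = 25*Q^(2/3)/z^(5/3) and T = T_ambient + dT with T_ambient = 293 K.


Q^(2/3) = 73.096
z^(5/3) = 19.253
dT = 25 * 73.096 / 19.253 = 94.913 K
T = 293 + 94.913 = 387.91 K

387.91 K


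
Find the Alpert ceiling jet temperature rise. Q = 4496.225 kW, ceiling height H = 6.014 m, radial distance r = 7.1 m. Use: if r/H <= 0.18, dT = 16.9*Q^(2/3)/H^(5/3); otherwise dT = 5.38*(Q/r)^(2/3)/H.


r/H = 7.1 / 6.014 = 1.1806
r/H > 0.18, so dT = 5.38*(Q/r)^(2/3)/H
Q/r = 633.27
(Q/r)^(2/3) = 73.744
dT = 5.38 * 73.744 / 6.014 = 65.970 K

65.970 K


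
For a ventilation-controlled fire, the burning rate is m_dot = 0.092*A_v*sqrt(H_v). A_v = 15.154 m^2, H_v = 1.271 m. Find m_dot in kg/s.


sqrt(H_v) = 1.1274
m_dot = 0.092 * 15.154 * 1.1274 = 1.5718 kg/s

1.5718 kg/s


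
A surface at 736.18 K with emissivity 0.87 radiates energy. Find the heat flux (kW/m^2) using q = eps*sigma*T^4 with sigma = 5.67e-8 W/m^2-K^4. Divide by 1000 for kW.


T^4 = 2.9372e+11
q = 0.87 * 5.67e-8 * 2.9372e+11 / 1000 = 14.489 kW/m^2

14.489 kW/m^2


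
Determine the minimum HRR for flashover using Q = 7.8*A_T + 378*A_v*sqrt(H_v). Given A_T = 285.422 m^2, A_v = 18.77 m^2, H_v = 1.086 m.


7.8*A_T = 2226.3
sqrt(H_v) = 1.0421
378*A_v*sqrt(H_v) = 7393.9
Q = 2226.3 + 7393.9 = 9620.1 kW

9620.1 kW


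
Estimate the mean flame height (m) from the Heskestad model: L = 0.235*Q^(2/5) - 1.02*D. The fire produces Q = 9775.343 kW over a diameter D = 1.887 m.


Q^(2/5) = 39.451
0.235 * Q^(2/5) = 9.2709
1.02 * D = 1.9247
L = 7.3461 m

7.3461 m


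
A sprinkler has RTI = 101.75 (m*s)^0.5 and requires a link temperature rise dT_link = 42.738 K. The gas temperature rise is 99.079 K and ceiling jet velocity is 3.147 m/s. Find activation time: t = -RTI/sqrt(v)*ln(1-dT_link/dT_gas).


dT_link/dT_gas = 0.43135
ln(1 - 0.43135) = -0.56450
t = -101.75 / sqrt(3.147) * -0.56450 = 32.378 s

32.378 s


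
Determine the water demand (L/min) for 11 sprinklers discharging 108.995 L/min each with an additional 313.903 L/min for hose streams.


Sprinkler demand = 11 * 108.995 = 1198.945 L/min
Total = 1198.945 + 313.903 = 1512.848 L/min

1512.848 L/min


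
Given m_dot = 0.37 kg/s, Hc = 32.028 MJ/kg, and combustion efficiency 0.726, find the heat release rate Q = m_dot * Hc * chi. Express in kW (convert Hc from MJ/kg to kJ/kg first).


Hc = 32.028 MJ/kg = 32.028 * 1000 kJ/kg = 32028 kJ/kg
Q = 0.37 kg/s * 32028 kJ/kg * 0.726 = 8603.4 kW

8603.4 kW


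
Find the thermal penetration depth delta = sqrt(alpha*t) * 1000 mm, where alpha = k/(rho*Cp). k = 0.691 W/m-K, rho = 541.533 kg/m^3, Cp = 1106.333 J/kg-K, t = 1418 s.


alpha = 0.691 / (541.533 * 1106.333) = 1.1534e-06 m^2/s
alpha * t = 0.0016355
delta = sqrt(0.0016355) * 1000 = 40.441 mm

40.441 mm


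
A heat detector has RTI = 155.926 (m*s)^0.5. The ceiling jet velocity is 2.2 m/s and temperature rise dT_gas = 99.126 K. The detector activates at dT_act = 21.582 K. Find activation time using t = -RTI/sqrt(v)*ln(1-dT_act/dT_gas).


dT_act/dT_gas = 0.21772
ln(1 - 0.21772) = -0.24555
t = -155.926 / sqrt(2.2) * -0.24555 = 25.813 s

25.813 s


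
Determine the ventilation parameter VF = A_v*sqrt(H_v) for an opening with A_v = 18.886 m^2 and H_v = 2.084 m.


sqrt(H_v) = 1.4436
VF = 18.886 * 1.4436 = 27.264 m^(5/2)

27.264 m^(5/2)


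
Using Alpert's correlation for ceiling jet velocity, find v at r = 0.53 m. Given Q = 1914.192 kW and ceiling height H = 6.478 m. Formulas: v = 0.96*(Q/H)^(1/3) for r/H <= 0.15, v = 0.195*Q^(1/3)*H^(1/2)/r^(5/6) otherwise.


r/H = 0.53 / 6.478 = 0.081815
r/H <= 0.15, so v = 0.96*(Q/H)^(1/3)
Q/H = 295.49
(Q/H)^(1/3) = 6.6606
v = 0.96 * 6.6606 = 6.3942 m/s

6.3942 m/s


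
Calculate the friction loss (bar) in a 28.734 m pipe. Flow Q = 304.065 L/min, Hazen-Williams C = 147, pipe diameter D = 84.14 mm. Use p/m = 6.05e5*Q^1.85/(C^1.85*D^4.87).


Q^1.85 = 39218
C^1.85 = 10222
D^4.87 = 2.3701e+09
p/m = 0.00097936 bar/m
p_total = 0.00097936 * 28.734 = 0.028141 bar

0.028141 bar


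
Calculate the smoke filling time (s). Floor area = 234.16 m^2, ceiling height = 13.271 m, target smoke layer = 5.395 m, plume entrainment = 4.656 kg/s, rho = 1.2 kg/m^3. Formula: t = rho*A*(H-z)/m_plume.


H - z = 7.876 m
t = 1.2 * 234.16 * 7.876 / 4.656 = 475.32 s

475.32 s


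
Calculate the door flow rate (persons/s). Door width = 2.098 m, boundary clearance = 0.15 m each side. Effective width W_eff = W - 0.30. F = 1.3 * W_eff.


W_eff = 2.098 - 0.30 = 1.798 m
F = 1.3 * 1.798 = 2.3374 persons/s

2.3374 persons/s


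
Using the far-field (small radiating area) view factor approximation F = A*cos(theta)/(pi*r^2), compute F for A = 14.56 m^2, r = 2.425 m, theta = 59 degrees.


cos(59 deg) = 0.51504
pi*r^2 = 18.475
F = 14.56 * 0.51504 / 18.475 = 0.40591

0.40591


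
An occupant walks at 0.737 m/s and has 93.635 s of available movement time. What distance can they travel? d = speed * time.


d = 0.737 * 93.635 = 69.009 m

69.009 m


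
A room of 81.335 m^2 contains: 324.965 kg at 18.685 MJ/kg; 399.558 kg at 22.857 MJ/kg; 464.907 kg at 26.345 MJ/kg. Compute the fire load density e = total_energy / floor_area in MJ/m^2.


Total energy = 324.965*18.685 + 399.558*22.857 + 464.907*26.345
= 6071.971 + 9132.697 + 12247.97
= 27452.64 MJ
e = 27452.64 / 81.335 = 337.53 MJ/m^2

337.53 MJ/m^2


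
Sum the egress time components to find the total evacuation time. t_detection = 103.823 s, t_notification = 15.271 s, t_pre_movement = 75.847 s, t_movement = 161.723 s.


Total = 103.823 + 15.271 + 75.847 + 161.723 = 356.664 s

356.664 s


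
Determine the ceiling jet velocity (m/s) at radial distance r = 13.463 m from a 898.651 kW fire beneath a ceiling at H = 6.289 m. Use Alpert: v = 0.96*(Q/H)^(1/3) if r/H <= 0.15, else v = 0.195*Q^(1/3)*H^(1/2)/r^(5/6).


r/H = 13.463 / 6.289 = 2.1407
r/H > 0.15, so v = 0.195*Q^(1/3)*H^(1/2)/r^(5/6)
Q^(1/3) = 9.6501
H^(1/2) = 2.5078
r^(5/6) = 8.7287
v = 0.195 * 9.6501 * 2.5078 / 8.7287 = 0.54064 m/s

0.54064 m/s


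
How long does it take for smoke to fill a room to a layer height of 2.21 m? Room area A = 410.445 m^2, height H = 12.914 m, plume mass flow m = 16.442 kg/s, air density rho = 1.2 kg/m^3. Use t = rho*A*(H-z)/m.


H - z = 10.704 m
t = 1.2 * 410.445 * 10.704 / 16.442 = 320.65 s

320.65 s


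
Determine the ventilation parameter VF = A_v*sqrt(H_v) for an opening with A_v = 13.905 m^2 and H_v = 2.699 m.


sqrt(H_v) = 1.6429
VF = 13.905 * 1.6429 = 22.844 m^(5/2)

22.844 m^(5/2)


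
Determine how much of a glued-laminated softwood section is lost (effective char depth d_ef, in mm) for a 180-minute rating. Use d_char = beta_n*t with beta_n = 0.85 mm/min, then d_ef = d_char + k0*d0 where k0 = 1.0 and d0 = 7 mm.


d_char = 0.85 * 180 = 153 mm
d_ef = 153 + 1.0*7 = 160 mm

160 mm


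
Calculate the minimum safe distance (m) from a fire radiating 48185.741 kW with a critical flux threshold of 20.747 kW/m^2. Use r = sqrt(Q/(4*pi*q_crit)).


4*pi*q_crit = 260.71
Q/(4*pi*q_crit) = 184.82
r = sqrt(184.82) = 13.595 m

13.595 m


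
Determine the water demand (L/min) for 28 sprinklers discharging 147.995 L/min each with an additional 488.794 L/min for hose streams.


Sprinkler demand = 28 * 147.995 = 4143.86 L/min
Total = 4143.86 + 488.794 = 4632.654 L/min

4632.654 L/min


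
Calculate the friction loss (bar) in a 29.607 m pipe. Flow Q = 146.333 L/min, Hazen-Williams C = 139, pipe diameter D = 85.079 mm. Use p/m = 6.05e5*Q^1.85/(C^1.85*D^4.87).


Q^1.85 = 10136
C^1.85 = 9216.7
D^4.87 = 2.5017e+09
p/m = 0.00026597 bar/m
p_total = 0.00026597 * 29.607 = 0.0078745 bar

0.0078745 bar


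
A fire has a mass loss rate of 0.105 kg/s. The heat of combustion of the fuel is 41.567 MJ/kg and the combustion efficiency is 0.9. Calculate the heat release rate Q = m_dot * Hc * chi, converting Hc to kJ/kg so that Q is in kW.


Hc = 41.567 MJ/kg = 41.567 * 1000 kJ/kg = 41567 kJ/kg
Q = 0.105 kg/s * 41567 kJ/kg * 0.9 = 3928.1 kW

3928.1 kW


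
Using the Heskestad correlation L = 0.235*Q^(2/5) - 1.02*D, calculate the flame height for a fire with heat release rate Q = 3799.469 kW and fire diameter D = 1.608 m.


Q^(2/5) = 27.033
0.235 * Q^(2/5) = 6.3527
1.02 * D = 1.6402
L = 4.7125 m

4.7125 m


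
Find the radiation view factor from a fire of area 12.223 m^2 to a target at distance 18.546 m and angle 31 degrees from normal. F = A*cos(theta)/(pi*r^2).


cos(31 deg) = 0.85717
pi*r^2 = 1080.6
F = 12.223 * 0.85717 / 1080.6 = 0.0096960

0.0096960


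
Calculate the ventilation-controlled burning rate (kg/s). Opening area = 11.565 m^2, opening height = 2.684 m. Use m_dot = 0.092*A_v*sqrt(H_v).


sqrt(H_v) = 1.6383
m_dot = 0.092 * 11.565 * 1.6383 = 1.7431 kg/s

1.7431 kg/s


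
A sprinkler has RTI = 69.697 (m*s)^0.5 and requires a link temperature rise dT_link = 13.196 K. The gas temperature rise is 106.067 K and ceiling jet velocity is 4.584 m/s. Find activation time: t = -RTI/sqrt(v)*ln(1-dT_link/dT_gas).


dT_link/dT_gas = 0.12441
ln(1 - 0.12441) = -0.13286
t = -69.697 / sqrt(4.584) * -0.13286 = 4.3250 s

4.3250 s


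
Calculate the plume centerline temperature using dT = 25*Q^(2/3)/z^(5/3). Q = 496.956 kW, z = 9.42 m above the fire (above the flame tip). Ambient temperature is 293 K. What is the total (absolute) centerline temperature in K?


Q^(2/3) = 62.740
z^(5/3) = 42.016
dT = 25 * 62.740 / 42.016 = 37.331 K
T = 293 + 37.331 = 330.33 K

330.33 K


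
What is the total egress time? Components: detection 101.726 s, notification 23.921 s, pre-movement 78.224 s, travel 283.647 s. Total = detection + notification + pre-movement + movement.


Total = 101.726 + 23.921 + 78.224 + 283.647 = 487.518 s

487.518 s


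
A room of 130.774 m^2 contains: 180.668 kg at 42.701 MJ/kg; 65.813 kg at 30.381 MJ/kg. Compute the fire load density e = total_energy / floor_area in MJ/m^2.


Total energy = 180.668*42.701 + 65.813*30.381
= 7714.704 + 1999.465
= 9714.169 MJ
e = 9714.169 / 130.774 = 74.282 MJ/m^2

74.282 MJ/m^2


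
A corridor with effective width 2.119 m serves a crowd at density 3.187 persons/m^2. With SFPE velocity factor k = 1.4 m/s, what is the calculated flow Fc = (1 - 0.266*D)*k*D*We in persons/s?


1 - 0.266*D = 1 - 0.266*3.187 = 0.15226
Fs = 0.15226 * 1.4 * 3.187 = 0.67934 persons/(s*m)
Fc = 0.67934 * 2.119 = 1.4395 persons/s

1.4395 persons/s


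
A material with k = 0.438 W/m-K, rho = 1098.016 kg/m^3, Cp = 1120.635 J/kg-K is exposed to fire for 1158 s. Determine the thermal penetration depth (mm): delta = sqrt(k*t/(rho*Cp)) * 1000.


alpha = 0.438 / (1098.016 * 1120.635) = 3.5596e-07 m^2/s
alpha * t = 0.00041220
delta = sqrt(0.00041220) * 1000 = 20.303 mm

20.303 mm


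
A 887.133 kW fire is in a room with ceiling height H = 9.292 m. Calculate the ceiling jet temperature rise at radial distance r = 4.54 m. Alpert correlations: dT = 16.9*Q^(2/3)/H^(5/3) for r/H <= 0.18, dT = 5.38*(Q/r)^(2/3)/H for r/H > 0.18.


r/H = 4.54 / 9.292 = 0.48859
r/H > 0.18, so dT = 5.38*(Q/r)^(2/3)/H
Q/r = 195.40
(Q/r)^(2/3) = 33.674
dT = 5.38 * 33.674 / 9.292 = 19.497 K

19.497 K


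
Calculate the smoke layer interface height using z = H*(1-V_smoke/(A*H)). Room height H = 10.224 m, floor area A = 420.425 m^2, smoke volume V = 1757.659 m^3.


V/(A*H) = 0.40891
1 - 0.40891 = 0.59109
z = 10.224 * 0.59109 = 6.0433 m

6.0433 m


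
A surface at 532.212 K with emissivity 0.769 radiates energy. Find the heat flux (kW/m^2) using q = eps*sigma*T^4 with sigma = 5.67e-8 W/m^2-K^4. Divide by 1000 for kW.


T^4 = 8.0230e+10
q = 0.769 * 5.67e-8 * 8.0230e+10 / 1000 = 3.4982 kW/m^2

3.4982 kW/m^2


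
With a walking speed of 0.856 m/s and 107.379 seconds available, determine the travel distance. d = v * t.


d = 0.856 * 107.379 = 91.916 m

91.916 m


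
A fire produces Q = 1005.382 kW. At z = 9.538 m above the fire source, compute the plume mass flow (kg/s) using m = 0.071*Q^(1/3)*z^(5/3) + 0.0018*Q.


Q^(1/3) = 10.018
z^(5/3) = 42.897
First term = 0.071 * 10.018 * 42.897 = 30.512
Second term = 0.0018 * 1005.382 = 1.8097
m = 32.321 kg/s

32.321 kg/s


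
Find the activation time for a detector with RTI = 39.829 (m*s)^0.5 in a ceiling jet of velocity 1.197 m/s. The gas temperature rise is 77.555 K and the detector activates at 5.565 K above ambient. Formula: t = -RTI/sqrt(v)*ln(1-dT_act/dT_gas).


dT_act/dT_gas = 0.071756
ln(1 - 0.071756) = -0.074460
t = -39.829 / sqrt(1.197) * -0.074460 = 2.7107 s

2.7107 s


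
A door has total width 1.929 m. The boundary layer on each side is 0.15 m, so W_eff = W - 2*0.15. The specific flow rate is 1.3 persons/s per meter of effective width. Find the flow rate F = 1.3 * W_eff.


W_eff = 1.929 - 0.30 = 1.629 m
F = 1.3 * 1.629 = 2.1177 persons/s

2.1177 persons/s


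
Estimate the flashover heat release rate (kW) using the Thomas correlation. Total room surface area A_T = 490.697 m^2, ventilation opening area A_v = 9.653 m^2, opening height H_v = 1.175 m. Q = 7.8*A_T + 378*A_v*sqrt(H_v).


7.8*A_T = 3827.4
sqrt(H_v) = 1.0840
378*A_v*sqrt(H_v) = 3955.2
Q = 3827.4 + 3955.2 = 7782.7 kW

7782.7 kW


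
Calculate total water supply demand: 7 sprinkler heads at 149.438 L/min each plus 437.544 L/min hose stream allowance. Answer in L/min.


Sprinkler demand = 7 * 149.438 = 1046.066 L/min
Total = 1046.066 + 437.544 = 1483.61 L/min

1483.61 L/min


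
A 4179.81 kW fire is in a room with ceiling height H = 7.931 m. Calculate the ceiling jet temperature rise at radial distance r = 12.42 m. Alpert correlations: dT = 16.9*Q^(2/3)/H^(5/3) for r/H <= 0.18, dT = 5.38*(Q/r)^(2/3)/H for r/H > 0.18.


r/H = 12.42 / 7.931 = 1.5660
r/H > 0.18, so dT = 5.38*(Q/r)^(2/3)/H
Q/r = 336.54
(Q/r)^(2/3) = 48.383
dT = 5.38 * 48.383 / 7.931 = 32.820 K

32.820 K


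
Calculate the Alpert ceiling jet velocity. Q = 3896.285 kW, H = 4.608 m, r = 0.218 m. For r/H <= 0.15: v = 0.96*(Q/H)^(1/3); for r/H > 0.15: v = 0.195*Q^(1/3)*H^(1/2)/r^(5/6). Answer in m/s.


r/H = 0.218 / 4.608 = 0.047309
r/H <= 0.15, so v = 0.96*(Q/H)^(1/3)
Q/H = 845.55
(Q/H)^(1/3) = 9.4561
v = 0.96 * 9.4561 = 9.0779 m/s

9.0779 m/s


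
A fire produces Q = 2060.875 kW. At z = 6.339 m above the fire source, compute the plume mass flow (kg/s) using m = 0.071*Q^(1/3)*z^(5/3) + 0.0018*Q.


Q^(1/3) = 12.726
z^(5/3) = 21.712
First term = 0.071 * 12.726 * 21.712 = 19.617
Second term = 0.0018 * 2060.875 = 3.7096
m = 23.327 kg/s

23.327 kg/s


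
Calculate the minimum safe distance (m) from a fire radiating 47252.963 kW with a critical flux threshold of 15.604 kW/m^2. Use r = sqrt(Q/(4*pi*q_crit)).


4*pi*q_crit = 196.09
Q/(4*pi*q_crit) = 240.98
r = sqrt(240.98) = 15.524 m

15.524 m


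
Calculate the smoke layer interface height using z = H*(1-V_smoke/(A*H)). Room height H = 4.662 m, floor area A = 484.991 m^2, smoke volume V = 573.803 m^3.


V/(A*H) = 0.25378
1 - 0.25378 = 0.74622
z = 4.662 * 0.74622 = 3.4789 m

3.4789 m


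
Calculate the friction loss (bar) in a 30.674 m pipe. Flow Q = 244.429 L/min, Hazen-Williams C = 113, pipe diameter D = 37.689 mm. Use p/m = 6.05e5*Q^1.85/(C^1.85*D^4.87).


Q^1.85 = 26187
C^1.85 = 6283.4
D^4.87 = 4.7442e+07
p/m = 0.053147 bar/m
p_total = 0.053147 * 30.674 = 1.6302 bar

1.6302 bar


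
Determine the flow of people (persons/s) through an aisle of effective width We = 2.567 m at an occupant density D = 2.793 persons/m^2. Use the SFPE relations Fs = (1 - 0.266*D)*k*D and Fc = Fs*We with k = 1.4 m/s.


1 - 0.266*D = 1 - 0.266*2.793 = 0.25706
Fs = 0.25706 * 1.4 * 2.793 = 1.0052 persons/(s*m)
Fc = 1.0052 * 2.567 = 2.5803 persons/s

2.5803 persons/s


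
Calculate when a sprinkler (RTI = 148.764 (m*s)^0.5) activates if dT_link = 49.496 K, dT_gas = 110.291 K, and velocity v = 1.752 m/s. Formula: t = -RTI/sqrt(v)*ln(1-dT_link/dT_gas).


dT_link/dT_gas = 0.44878
ln(1 - 0.44878) = -0.59561
t = -148.764 / sqrt(1.752) * -0.59561 = 66.942 s

66.942 s


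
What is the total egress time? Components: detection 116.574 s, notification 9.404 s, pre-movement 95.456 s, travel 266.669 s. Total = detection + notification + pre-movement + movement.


Total = 116.574 + 9.404 + 95.456 + 266.669 = 488.103 s

488.103 s


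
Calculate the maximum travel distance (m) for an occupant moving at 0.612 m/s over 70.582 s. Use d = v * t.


d = 0.612 * 70.582 = 43.196 m

43.196 m


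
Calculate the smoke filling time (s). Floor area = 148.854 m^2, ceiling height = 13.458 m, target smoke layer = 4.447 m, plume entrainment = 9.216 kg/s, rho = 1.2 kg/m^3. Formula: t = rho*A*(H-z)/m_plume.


H - z = 9.011 m
t = 1.2 * 148.854 * 9.011 / 9.216 = 174.65 s

174.65 s


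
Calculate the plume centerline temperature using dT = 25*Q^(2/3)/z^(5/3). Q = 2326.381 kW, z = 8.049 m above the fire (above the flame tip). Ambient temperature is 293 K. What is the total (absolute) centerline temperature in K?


Q^(2/3) = 175.57
z^(5/3) = 32.327
dT = 25 * 175.57 / 32.327 = 135.78 K
T = 293 + 135.78 = 428.78 K

428.78 K


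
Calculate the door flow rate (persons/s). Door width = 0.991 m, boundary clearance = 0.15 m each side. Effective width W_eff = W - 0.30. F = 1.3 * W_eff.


W_eff = 0.991 - 0.30 = 0.691 m
F = 1.3 * 0.691 = 0.89830 persons/s

0.89830 persons/s


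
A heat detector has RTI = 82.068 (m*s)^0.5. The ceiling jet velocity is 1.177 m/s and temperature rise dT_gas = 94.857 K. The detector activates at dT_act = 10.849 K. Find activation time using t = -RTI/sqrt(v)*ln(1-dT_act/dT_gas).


dT_act/dT_gas = 0.11437
ln(1 - 0.11437) = -0.12146
t = -82.068 / sqrt(1.177) * -0.12146 = 9.1878 s

9.1878 s


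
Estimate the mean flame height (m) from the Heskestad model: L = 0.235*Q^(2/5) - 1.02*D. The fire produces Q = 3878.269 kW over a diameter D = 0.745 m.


Q^(2/5) = 27.256
0.235 * Q^(2/5) = 6.4051
1.02 * D = 0.75990
L = 5.6452 m

5.6452 m


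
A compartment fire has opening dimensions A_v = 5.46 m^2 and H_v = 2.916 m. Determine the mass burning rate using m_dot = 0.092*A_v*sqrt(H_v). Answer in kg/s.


sqrt(H_v) = 1.7076
m_dot = 0.092 * 5.46 * 1.7076 = 0.85778 kg/s

0.85778 kg/s


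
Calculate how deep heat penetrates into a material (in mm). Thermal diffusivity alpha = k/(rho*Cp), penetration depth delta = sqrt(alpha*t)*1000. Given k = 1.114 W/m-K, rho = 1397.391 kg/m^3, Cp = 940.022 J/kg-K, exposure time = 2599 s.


alpha = 1.114 / (1397.391 * 940.022) = 8.4807e-07 m^2/s
alpha * t = 0.0022041
delta = sqrt(0.0022041) * 1000 = 46.948 mm

46.948 mm


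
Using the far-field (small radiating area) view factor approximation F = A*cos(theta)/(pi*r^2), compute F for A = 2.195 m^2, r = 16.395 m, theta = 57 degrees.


cos(57 deg) = 0.54464
pi*r^2 = 844.45
F = 2.195 * 0.54464 / 844.45 = 0.0014157

0.0014157


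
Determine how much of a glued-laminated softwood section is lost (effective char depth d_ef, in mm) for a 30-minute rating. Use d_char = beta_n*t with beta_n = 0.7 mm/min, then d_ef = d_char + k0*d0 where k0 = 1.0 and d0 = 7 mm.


d_char = 0.7 * 30 = 21 mm
d_ef = 21 + 1.0*7 = 28 mm

28 mm


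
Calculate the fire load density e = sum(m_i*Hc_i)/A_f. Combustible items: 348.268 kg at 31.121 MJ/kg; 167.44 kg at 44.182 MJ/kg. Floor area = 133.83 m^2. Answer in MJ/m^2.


Total energy = 348.268*31.121 + 167.44*44.182
= 10838.45 + 7397.834
= 18236.28 MJ
e = 18236.28 / 133.83 = 136.26 MJ/m^2

136.26 MJ/m^2


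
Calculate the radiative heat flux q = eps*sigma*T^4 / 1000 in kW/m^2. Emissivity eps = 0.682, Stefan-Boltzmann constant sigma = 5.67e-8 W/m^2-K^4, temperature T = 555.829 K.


T^4 = 9.5448e+10
q = 0.682 * 5.67e-8 * 9.5448e+10 / 1000 = 3.6909 kW/m^2

3.6909 kW/m^2


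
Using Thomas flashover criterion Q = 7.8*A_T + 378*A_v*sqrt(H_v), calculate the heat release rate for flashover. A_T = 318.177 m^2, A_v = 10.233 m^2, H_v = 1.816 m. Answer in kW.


7.8*A_T = 2481.8
sqrt(H_v) = 1.3476
378*A_v*sqrt(H_v) = 5212.6
Q = 2481.8 + 5212.6 = 7694.4 kW

7694.4 kW


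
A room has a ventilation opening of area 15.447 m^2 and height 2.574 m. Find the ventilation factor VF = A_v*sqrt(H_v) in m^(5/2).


sqrt(H_v) = 1.6044
VF = 15.447 * 1.6044 = 24.783 m^(5/2)

24.783 m^(5/2)


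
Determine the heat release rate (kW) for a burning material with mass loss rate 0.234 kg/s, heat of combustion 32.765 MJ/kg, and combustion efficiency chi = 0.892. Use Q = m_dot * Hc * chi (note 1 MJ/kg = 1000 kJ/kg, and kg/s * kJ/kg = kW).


Hc = 32.765 MJ/kg = 32.765 * 1000 kJ/kg = 32765 kJ/kg
Q = 0.234 kg/s * 32765 kJ/kg * 0.892 = 6839.0 kW

6839.0 kW


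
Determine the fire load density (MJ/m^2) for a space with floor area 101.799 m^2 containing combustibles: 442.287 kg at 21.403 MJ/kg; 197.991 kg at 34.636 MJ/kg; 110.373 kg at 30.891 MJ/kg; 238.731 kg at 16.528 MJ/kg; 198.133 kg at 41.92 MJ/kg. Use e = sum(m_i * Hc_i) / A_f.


Total energy = 442.287*21.403 + 197.991*34.636 + 110.373*30.891 + 238.731*16.528 + 198.133*41.92
= 9466.269 + 6857.616 + 3409.532 + 3945.746 + 8305.735
= 31984.90 MJ
e = 31984.90 / 101.799 = 314.20 MJ/m^2

314.20 MJ/m^2


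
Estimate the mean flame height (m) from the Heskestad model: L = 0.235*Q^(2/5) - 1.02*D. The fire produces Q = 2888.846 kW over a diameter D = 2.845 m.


Q^(2/5) = 24.226
0.235 * Q^(2/5) = 5.6932
1.02 * D = 2.9019
L = 2.7913 m

2.7913 m


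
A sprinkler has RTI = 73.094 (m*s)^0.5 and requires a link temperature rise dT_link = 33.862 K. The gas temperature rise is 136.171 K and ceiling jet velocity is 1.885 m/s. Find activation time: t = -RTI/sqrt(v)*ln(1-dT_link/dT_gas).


dT_link/dT_gas = 0.24867
ln(1 - 0.24867) = -0.28591
t = -73.094 / sqrt(1.885) * -0.28591 = 15.222 s

15.222 s


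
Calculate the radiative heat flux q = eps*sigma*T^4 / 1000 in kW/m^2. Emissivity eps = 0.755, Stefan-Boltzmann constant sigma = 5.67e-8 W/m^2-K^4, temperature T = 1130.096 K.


T^4 = 1.6310e+12
q = 0.755 * 5.67e-8 * 1.6310e+12 / 1000 = 69.822 kW/m^2

69.822 kW/m^2


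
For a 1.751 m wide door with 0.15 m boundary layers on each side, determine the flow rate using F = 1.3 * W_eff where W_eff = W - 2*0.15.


W_eff = 1.751 - 0.30 = 1.451 m
F = 1.3 * 1.451 = 1.8863 persons/s

1.8863 persons/s


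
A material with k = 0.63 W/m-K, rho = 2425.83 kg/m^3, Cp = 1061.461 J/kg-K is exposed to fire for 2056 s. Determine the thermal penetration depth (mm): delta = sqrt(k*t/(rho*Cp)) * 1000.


alpha = 0.63 / (2425.83 * 1061.461) = 2.4467e-07 m^2/s
alpha * t = 0.00050304
delta = sqrt(0.00050304) * 1000 = 22.428 mm

22.428 mm


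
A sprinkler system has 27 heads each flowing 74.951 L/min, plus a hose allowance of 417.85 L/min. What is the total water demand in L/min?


Sprinkler demand = 27 * 74.951 = 2023.677 L/min
Total = 2023.677 + 417.85 = 2441.527 L/min

2441.527 L/min


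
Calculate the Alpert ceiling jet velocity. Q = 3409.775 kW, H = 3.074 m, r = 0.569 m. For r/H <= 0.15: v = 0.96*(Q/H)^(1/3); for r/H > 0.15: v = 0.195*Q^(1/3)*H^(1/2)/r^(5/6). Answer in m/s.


r/H = 0.569 / 3.074 = 0.18510
r/H > 0.15, so v = 0.195*Q^(1/3)*H^(1/2)/r^(5/6)
Q^(1/3) = 15.051
H^(1/2) = 1.7533
r^(5/6) = 0.62507
v = 0.195 * 15.051 * 1.7533 / 0.62507 = 8.2326 m/s

8.2326 m/s


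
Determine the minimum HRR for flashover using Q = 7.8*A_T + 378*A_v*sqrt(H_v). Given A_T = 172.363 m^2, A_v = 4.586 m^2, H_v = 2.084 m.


7.8*A_T = 1344.4
sqrt(H_v) = 1.4436
378*A_v*sqrt(H_v) = 2502.5
Q = 1344.4 + 2502.5 = 3846.9 kW

3846.9 kW


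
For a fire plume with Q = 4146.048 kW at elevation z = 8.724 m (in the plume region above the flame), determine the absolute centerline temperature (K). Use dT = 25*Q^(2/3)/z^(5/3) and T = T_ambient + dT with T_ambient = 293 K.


Q^(2/3) = 258.08
z^(5/3) = 36.971
dT = 25 * 258.08 / 36.971 = 174.52 K
T = 293 + 174.52 = 467.52 K

467.52 K


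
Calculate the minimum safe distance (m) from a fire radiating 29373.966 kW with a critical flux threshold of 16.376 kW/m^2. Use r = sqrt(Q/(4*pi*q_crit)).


4*pi*q_crit = 205.79
Q/(4*pi*q_crit) = 142.74
r = sqrt(142.74) = 11.947 m

11.947 m


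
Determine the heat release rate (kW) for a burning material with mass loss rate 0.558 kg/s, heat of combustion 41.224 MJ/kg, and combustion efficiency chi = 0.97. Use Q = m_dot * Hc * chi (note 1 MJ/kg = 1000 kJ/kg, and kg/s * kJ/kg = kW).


Hc = 41.224 MJ/kg = 41.224 * 1000 kJ/kg = 41224 kJ/kg
Q = 0.558 kg/s * 41224 kJ/kg * 0.97 = 22313 kW

22313 kW


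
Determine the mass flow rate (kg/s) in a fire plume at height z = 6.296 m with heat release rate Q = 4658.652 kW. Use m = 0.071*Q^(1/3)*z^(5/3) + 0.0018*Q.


Q^(1/3) = 16.701
z^(5/3) = 21.467
First term = 0.071 * 16.701 * 21.467 = 25.456
Second term = 0.0018 * 4658.652 = 8.3856
m = 33.841 kg/s

33.841 kg/s
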